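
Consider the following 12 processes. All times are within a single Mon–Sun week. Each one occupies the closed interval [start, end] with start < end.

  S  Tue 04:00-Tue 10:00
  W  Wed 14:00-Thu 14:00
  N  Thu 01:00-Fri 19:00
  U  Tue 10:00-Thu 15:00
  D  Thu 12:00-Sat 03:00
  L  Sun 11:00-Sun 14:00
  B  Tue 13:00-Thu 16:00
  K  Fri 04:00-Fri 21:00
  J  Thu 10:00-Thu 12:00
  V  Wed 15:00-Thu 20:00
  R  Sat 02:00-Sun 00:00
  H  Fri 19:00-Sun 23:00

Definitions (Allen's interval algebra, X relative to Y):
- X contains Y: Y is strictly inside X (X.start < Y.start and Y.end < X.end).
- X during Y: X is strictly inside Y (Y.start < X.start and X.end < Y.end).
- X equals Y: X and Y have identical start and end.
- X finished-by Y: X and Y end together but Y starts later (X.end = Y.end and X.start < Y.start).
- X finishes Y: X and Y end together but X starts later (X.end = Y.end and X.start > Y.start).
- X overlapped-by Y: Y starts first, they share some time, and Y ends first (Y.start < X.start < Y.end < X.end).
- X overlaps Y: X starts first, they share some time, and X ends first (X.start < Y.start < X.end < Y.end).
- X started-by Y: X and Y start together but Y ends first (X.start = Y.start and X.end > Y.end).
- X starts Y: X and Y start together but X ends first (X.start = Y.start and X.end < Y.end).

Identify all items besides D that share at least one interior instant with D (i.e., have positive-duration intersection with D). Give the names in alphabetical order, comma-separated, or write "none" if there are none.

B, H, K, N, R, U, V, W

Target D = [Thu 12:00, Sat 03:00].
B [Tue 13:00, Thu 16:00] → overlaps → yes.
H [Fri 19:00, Sun 23:00] → overlapped-by → yes.
J [Thu 10:00, Thu 12:00] → meets → no.
K [Fri 04:00, Fri 21:00] → during → yes.
L [Sun 11:00, Sun 14:00] → after → no.
N [Thu 01:00, Fri 19:00] → overlaps → yes.
R [Sat 02:00, Sun 00:00] → overlapped-by → yes.
S [Tue 04:00, Tue 10:00] → before → no.
U [Tue 10:00, Thu 15:00] → overlaps → yes.
V [Wed 15:00, Thu 20:00] → overlaps → yes.
W [Wed 14:00, Thu 14:00] → overlaps → yes.
Result: B, H, K, N, R, U, V, W.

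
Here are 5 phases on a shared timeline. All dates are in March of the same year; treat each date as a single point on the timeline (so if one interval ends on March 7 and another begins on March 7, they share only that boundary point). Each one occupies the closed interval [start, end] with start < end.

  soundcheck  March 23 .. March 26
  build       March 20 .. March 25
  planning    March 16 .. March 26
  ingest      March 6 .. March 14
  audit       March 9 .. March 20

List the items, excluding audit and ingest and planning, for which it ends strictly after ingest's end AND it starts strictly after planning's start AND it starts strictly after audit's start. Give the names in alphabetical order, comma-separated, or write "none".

build, soundcheck

Conditions: its end is strictly after ingest's end (X.end > March 14) AND its start is strictly after planning's start (X.start > March 16) AND its start is strictly after audit's start (X.start > March 9).
build: end March 25 > March 14? ✓; start March 20 > March 16? ✓; start March 20 > March 9? ✓ → yes.
soundcheck: end March 26 > March 14? ✓; start March 23 > March 16? ✓; start March 23 > March 9? ✓ → yes.
Result: build, soundcheck.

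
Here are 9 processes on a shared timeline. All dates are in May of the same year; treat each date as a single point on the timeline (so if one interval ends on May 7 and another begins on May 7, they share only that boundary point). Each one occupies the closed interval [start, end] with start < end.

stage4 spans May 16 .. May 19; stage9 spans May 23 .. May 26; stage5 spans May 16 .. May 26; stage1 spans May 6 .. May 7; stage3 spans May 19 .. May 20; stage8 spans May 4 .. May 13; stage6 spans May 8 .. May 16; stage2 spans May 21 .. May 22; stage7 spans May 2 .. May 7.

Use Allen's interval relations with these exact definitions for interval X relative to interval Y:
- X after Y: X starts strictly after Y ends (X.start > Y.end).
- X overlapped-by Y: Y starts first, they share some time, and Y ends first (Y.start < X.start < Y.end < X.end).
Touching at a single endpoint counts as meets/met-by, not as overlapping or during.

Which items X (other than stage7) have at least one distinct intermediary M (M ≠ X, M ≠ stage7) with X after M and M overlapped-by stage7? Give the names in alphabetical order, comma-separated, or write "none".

Target stage7 = [May 2, May 7].
Intermediaries M with M overlapped-by stage7: stage8.
Via stage8 — items with X after stage8: stage2, stage3, stage4, stage5, stage9.
Union: stage2, stage3, stage4, stage5, stage9.

stage2, stage3, stage4, stage5, stage9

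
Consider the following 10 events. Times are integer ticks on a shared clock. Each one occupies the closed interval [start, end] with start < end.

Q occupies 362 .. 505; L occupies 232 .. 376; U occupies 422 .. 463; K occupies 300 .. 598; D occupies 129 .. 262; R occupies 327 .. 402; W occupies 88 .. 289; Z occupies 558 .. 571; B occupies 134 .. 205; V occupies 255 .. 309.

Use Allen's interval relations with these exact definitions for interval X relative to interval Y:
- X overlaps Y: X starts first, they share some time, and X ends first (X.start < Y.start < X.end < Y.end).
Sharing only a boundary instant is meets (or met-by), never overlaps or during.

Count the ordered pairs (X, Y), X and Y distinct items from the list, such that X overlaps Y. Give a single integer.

Checking all 90 ordered pairs for relation 'overlaps'; matching pairs in alphabetical order:
(D, L): D overlaps L ✓
(D, V): D overlaps V ✓
(L, K): L overlaps K ✓
(L, Q): L overlaps Q ✓
(L, R): L overlaps R ✓
(R, Q): R overlaps Q ✓
(V, K): V overlaps K ✓
(W, L): W overlaps L ✓
(W, V): W overlaps V ✓
Count: 9.

9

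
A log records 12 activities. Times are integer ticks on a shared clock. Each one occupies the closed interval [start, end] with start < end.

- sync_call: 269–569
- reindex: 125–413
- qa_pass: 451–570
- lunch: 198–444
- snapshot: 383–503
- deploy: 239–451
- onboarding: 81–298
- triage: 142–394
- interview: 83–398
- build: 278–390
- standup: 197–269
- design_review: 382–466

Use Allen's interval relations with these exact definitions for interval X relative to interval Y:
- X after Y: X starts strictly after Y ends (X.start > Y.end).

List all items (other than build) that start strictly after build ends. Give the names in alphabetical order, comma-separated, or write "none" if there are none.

qa_pass

Target build = [278, 390].
deploy [239, 451] → contains → no.
design_review [382, 466] → overlapped-by → no.
interview [83, 398] → contains → no.
lunch [198, 444] → contains → no.
onboarding [81, 298] → overlaps → no.
qa_pass [451, 570] → after → yes.
reindex [125, 413] → contains → no.
snapshot [383, 503] → overlapped-by → no.
standup [197, 269] → before → no.
sync_call [269, 569] → contains → no.
triage [142, 394] → contains → no.
Result: qa_pass.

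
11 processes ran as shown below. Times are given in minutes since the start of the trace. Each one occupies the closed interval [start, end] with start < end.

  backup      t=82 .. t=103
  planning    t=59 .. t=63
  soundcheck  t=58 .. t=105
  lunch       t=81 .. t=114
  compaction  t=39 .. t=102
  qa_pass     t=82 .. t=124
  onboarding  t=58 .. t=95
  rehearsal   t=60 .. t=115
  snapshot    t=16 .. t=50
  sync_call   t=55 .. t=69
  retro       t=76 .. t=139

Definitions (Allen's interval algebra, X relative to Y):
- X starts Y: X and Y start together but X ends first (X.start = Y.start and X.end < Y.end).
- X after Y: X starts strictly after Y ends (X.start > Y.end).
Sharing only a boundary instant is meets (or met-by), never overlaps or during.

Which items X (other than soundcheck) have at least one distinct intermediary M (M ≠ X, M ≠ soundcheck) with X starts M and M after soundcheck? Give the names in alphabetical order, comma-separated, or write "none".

none

Target soundcheck = [t=58, t=105].
Intermediaries M with M after soundcheck: none.
Union: none.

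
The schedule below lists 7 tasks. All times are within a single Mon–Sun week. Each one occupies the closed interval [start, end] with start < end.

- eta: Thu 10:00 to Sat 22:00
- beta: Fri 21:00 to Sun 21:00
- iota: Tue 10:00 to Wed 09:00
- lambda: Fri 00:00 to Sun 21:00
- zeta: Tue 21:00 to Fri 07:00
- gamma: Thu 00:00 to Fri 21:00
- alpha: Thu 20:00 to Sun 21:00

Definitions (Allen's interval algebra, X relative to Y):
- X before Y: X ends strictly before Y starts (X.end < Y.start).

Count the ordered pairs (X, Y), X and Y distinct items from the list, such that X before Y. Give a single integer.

6

Checking all 42 ordered pairs for relation 'before'; matching pairs in alphabetical order:
(iota, alpha): iota before alpha ✓
(iota, beta): iota before beta ✓
(iota, eta): iota before eta ✓
(iota, gamma): iota before gamma ✓
(iota, lambda): iota before lambda ✓
(zeta, beta): zeta before beta ✓
Count: 6.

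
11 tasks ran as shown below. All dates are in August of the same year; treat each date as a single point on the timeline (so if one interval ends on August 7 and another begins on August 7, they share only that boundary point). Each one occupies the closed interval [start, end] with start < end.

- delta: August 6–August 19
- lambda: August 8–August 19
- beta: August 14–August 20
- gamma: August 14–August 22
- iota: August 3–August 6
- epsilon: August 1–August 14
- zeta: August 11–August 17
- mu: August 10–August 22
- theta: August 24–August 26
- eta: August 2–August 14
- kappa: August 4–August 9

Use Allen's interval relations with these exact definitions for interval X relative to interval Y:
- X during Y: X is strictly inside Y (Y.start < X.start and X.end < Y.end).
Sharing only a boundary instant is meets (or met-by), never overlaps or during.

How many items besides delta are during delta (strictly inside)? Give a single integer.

1

Target delta = [August 6, August 19].
beta [August 14, August 20] → overlapped-by → no.
epsilon [August 1, August 14] → overlaps → no.
eta [August 2, August 14] → overlaps → no.
gamma [August 14, August 22] → overlapped-by → no.
iota [August 3, August 6] → meets → no.
kappa [August 4, August 9] → overlaps → no.
lambda [August 8, August 19] → finishes → no.
mu [August 10, August 22] → overlapped-by → no.
theta [August 24, August 26] → after → no.
zeta [August 11, August 17] → during → counts.
Total: 1.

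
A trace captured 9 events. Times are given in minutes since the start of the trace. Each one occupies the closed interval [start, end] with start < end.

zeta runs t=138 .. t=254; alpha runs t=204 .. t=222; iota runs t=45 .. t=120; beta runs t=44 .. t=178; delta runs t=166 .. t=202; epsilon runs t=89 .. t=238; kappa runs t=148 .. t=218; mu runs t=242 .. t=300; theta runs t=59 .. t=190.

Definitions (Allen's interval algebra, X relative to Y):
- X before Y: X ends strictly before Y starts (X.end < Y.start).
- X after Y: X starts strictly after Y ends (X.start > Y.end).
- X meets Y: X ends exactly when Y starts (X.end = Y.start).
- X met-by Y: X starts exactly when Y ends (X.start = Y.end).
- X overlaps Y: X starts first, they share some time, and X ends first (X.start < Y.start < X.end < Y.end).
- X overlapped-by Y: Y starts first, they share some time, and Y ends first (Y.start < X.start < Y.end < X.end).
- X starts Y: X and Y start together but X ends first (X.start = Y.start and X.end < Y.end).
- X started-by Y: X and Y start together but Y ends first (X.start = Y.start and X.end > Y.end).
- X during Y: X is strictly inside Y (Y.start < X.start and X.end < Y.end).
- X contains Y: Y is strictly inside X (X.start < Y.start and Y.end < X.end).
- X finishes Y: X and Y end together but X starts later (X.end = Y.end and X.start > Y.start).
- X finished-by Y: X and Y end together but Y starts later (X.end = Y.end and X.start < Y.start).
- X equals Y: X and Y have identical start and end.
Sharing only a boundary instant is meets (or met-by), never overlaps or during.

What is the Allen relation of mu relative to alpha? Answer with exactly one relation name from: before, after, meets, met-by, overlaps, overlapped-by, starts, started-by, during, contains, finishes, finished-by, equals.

mu = [t=242, t=300]; alpha = [t=204, t=222].
Compare endpoints: mu.start > alpha.start, mu.start > alpha.end, mu.end > alpha.start, mu.end > alpha.end.
That pattern is 'after'.

after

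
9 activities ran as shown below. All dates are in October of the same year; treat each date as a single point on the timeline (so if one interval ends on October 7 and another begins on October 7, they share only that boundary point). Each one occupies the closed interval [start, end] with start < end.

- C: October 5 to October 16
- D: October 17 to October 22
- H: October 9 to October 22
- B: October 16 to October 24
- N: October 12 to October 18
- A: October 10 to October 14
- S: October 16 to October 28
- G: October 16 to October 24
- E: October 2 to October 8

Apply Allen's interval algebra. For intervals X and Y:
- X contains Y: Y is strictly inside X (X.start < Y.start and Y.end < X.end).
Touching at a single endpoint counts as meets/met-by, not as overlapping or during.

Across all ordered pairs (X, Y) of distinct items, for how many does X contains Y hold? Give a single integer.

Checking all 72 ordered pairs for relation 'contains'; matching pairs in alphabetical order:
(B, D): B contains D ✓
(C, A): C contains A ✓
(G, D): G contains D ✓
(H, A): H contains A ✓
(H, N): H contains N ✓
(S, D): S contains D ✓
Count: 6.

6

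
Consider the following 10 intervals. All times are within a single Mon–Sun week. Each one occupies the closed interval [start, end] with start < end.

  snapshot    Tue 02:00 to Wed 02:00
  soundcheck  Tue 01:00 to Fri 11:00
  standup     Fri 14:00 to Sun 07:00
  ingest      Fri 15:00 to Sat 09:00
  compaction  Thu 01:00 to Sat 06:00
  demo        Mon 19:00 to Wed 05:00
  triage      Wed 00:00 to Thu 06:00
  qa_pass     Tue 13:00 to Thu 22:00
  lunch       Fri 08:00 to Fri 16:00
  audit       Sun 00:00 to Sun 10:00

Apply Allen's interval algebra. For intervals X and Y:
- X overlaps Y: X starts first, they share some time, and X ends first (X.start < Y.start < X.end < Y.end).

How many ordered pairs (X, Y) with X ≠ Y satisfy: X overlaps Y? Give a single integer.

Checking all 90 ordered pairs for relation 'overlaps'; matching pairs in alphabetical order:
(compaction, ingest): compaction overlaps ingest ✓
(compaction, standup): compaction overlaps standup ✓
(demo, qa_pass): demo overlaps qa_pass ✓
(demo, soundcheck): demo overlaps soundcheck ✓
(demo, triage): demo overlaps triage ✓
(lunch, ingest): lunch overlaps ingest ✓
(lunch, standup): lunch overlaps standup ✓
(qa_pass, compaction): qa_pass overlaps compaction ✓
(snapshot, qa_pass): snapshot overlaps qa_pass ✓
(snapshot, triage): snapshot overlaps triage ✓
(soundcheck, compaction): soundcheck overlaps compaction ✓
(soundcheck, lunch): soundcheck overlaps lunch ✓
(standup, audit): standup overlaps audit ✓
(triage, compaction): triage overlaps compaction ✓
Count: 14.

14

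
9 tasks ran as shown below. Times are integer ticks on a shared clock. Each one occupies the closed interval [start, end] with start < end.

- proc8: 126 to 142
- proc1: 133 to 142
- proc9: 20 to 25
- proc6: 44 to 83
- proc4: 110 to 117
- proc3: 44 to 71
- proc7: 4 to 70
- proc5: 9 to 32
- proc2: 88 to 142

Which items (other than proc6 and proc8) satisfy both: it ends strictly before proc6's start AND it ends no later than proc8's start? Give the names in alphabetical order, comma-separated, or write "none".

Conditions: its end is strictly before proc6's start (X.end < 44) AND its end is no later than proc8's start (X.end <= 126).
proc1: end 142 < 44? ✗; end 142 <= 126? ✗ → no.
proc2: end 142 < 44? ✗; end 142 <= 126? ✗ → no.
proc3: end 71 < 44? ✗; end 71 <= 126? ✓ → no.
proc4: end 117 < 44? ✗; end 117 <= 126? ✓ → no.
proc5: end 32 < 44? ✓; end 32 <= 126? ✓ → yes.
proc7: end 70 < 44? ✗; end 70 <= 126? ✓ → no.
proc9: end 25 < 44? ✓; end 25 <= 126? ✓ → yes.
Result: proc5, proc9.

proc5, proc9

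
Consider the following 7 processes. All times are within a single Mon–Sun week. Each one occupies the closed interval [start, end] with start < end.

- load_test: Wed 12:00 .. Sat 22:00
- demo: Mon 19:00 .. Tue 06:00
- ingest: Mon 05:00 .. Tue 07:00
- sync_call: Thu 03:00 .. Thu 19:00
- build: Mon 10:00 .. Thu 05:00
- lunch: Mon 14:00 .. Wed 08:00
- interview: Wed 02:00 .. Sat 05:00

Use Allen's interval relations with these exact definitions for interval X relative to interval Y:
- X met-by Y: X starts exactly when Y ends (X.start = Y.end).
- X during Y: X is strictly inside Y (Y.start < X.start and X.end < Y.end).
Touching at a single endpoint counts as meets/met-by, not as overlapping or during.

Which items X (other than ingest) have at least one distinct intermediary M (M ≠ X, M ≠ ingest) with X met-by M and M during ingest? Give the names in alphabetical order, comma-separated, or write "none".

Target ingest = [Mon 05:00, Tue 07:00].
Intermediaries M with M during ingest: demo.
Via demo — items with X met-by demo: none.
Union: none.

none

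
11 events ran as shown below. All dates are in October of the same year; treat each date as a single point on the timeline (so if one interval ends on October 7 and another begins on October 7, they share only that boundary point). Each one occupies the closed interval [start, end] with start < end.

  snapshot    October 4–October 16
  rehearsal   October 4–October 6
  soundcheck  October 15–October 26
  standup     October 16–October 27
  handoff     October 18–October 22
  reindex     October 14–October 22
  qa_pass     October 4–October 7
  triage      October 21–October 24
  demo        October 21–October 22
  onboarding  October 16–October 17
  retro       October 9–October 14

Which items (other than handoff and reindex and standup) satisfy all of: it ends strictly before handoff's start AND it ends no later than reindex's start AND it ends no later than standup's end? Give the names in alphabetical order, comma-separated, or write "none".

Conditions: its end is strictly before handoff's start (X.end < October 18) AND its end is no later than reindex's start (X.end <= October 14) AND its end is no later than standup's end (X.end <= October 27).
demo: end October 22 < October 18? ✗; end October 22 <= October 14? ✗; end October 22 <= October 27? ✓ → no.
onboarding: end October 17 < October 18? ✓; end October 17 <= October 14? ✗; end October 17 <= October 27? ✓ → no.
qa_pass: end October 7 < October 18? ✓; end October 7 <= October 14? ✓; end October 7 <= October 27? ✓ → yes.
rehearsal: end October 6 < October 18? ✓; end October 6 <= October 14? ✓; end October 6 <= October 27? ✓ → yes.
retro: end October 14 < October 18? ✓; end October 14 <= October 14? ✓; end October 14 <= October 27? ✓ → yes.
snapshot: end October 16 < October 18? ✓; end October 16 <= October 14? ✗; end October 16 <= October 27? ✓ → no.
soundcheck: end October 26 < October 18? ✗; end October 26 <= October 14? ✗; end October 26 <= October 27? ✓ → no.
triage: end October 24 < October 18? ✗; end October 24 <= October 14? ✗; end October 24 <= October 27? ✓ → no.
Result: qa_pass, rehearsal, retro.

qa_pass, rehearsal, retro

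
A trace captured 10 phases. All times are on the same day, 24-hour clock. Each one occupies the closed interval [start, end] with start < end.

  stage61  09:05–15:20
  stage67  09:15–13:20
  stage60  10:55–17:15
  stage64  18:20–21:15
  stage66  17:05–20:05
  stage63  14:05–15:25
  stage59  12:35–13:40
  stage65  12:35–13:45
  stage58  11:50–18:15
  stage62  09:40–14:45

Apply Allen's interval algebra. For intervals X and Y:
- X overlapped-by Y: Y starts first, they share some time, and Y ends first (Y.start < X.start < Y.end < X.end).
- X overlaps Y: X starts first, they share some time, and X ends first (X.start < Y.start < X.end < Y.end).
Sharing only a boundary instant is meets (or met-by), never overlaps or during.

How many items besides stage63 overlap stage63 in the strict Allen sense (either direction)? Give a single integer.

Target stage63 = [14:05, 15:25].
stage58 [11:50, 18:15] → contains → no.
stage59 [12:35, 13:40] → before → no.
stage60 [10:55, 17:15] → contains → no.
stage61 [09:05, 15:20] → overlaps → counts.
stage62 [09:40, 14:45] → overlaps → counts.
stage64 [18:20, 21:15] → after → no.
stage65 [12:35, 13:45] → before → no.
stage66 [17:05, 20:05] → after → no.
stage67 [09:15, 13:20] → before → no.
Total: 2.

2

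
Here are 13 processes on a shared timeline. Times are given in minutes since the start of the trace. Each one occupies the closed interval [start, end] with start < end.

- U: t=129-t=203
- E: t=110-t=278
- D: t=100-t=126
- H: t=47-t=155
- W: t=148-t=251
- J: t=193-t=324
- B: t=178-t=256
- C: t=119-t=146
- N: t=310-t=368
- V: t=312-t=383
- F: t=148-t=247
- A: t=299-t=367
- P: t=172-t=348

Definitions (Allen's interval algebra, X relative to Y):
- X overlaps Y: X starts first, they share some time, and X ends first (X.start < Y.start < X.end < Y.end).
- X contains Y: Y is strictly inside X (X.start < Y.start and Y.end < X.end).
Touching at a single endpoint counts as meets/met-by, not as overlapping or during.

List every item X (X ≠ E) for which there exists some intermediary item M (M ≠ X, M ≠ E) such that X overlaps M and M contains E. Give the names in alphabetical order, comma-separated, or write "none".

none

Target E = [t=110, t=278].
Intermediaries M with M contains E: none.
Union: none.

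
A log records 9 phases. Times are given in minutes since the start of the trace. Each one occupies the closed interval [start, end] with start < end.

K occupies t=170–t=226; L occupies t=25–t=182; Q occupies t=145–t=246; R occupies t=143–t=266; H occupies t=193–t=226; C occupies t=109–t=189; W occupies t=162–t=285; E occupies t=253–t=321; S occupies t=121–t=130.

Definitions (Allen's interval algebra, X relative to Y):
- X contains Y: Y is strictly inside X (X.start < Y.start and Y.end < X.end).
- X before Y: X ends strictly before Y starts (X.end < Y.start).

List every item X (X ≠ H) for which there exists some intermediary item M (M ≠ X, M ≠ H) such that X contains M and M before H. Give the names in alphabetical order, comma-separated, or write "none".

Target H = [t=193, t=226].
Intermediaries M with M before H: C, L, S.
Via C — items with X contains C: none.
Via L — items with X contains L: none.
Via S — items with X contains S: C, L.
Union: C, L.

C, L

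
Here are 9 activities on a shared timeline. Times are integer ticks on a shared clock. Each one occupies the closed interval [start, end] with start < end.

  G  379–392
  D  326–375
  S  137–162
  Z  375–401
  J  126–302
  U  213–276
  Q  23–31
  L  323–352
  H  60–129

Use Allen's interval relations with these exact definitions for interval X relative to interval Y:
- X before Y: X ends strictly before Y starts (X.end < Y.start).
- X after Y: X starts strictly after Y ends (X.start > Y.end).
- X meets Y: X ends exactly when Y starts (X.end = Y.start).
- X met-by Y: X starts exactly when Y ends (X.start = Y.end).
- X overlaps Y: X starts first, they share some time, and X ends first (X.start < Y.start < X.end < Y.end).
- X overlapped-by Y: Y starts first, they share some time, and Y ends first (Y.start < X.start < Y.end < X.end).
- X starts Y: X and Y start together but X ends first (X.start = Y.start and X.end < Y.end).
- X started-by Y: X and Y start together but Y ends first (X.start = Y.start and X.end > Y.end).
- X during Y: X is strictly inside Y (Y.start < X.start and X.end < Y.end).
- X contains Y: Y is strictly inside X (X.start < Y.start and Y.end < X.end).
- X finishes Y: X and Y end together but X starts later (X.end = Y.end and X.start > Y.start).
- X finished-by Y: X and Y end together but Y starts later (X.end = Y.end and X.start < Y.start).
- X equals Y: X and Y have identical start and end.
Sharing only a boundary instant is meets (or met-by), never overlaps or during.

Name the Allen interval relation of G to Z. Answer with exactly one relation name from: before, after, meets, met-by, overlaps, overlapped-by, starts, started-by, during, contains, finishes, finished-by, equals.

during

G = [379, 392]; Z = [375, 401].
Compare endpoints: G.start > Z.start, G.start < Z.end, G.end > Z.start, G.end < Z.end.
That pattern is 'during'.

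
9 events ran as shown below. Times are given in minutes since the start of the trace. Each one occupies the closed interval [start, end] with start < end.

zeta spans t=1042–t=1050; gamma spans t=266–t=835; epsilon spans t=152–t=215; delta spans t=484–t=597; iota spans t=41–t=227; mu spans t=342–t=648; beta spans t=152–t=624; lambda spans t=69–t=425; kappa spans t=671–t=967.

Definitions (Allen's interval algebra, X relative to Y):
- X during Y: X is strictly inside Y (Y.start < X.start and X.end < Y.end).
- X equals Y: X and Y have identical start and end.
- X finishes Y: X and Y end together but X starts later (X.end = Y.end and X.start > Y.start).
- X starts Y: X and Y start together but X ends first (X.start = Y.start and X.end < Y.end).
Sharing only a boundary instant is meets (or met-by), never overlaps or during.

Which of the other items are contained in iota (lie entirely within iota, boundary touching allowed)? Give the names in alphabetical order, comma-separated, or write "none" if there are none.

Target iota = [t=41, t=227].
beta [t=152, t=624] → overlapped-by → no.
delta [t=484, t=597] → after → no.
epsilon [t=152, t=215] → during → yes.
gamma [t=266, t=835] → after → no.
kappa [t=671, t=967] → after → no.
lambda [t=69, t=425] → overlapped-by → no.
mu [t=342, t=648] → after → no.
zeta [t=1042, t=1050] → after → no.
Result: epsilon.

epsilon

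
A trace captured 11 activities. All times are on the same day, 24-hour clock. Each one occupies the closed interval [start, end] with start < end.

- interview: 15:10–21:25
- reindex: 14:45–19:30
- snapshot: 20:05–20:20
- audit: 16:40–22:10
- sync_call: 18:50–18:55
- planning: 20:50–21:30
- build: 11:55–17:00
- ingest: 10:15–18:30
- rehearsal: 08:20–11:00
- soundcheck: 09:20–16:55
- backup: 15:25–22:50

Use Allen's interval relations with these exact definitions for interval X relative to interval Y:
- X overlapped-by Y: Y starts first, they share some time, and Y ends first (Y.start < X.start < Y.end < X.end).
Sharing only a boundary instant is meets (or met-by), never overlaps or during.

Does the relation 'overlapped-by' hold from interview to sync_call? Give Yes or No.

interview = [15:10, 21:25], sync_call = [18:50, 18:55].
Actual relation of interview to sync_call: contains.
Asked whether 'overlapped-by' holds → No.

No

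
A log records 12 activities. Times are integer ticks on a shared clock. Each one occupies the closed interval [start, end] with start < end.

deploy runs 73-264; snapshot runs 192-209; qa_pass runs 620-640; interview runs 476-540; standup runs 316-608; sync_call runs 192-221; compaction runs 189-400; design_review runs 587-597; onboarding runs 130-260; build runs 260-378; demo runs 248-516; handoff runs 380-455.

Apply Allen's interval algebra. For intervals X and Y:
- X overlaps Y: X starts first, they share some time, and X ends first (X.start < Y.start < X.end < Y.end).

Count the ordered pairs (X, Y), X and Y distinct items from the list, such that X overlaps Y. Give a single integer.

11

Checking all 132 ordered pairs for relation 'overlaps'; matching pairs in alphabetical order:
(build, standup): build overlaps standup ✓
(compaction, demo): compaction overlaps demo ✓
(compaction, handoff): compaction overlaps handoff ✓
(compaction, standup): compaction overlaps standup ✓
(demo, interview): demo overlaps interview ✓
(demo, standup): demo overlaps standup ✓
(deploy, build): deploy overlaps build ✓
(deploy, compaction): deploy overlaps compaction ✓
(deploy, demo): deploy overlaps demo ✓
(onboarding, compaction): onboarding overlaps compaction ✓
(onboarding, demo): onboarding overlaps demo ✓
Count: 11.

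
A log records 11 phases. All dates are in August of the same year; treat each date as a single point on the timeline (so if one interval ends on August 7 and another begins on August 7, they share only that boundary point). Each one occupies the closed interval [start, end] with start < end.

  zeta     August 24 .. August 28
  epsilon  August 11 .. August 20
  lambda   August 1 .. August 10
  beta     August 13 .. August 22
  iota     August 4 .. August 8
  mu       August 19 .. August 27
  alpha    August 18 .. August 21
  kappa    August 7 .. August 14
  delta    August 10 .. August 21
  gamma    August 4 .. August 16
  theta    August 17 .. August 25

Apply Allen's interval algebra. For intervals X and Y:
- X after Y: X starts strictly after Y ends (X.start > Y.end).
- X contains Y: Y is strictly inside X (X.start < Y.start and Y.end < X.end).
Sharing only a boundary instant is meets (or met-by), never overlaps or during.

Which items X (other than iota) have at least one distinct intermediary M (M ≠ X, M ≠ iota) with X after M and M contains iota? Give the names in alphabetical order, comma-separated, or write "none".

alpha, beta, epsilon, mu, theta, zeta

Target iota = [August 4, August 8].
Intermediaries M with M contains iota: lambda.
Via lambda — items with X after lambda: alpha, beta, epsilon, mu, theta, zeta.
Union: alpha, beta, epsilon, mu, theta, zeta.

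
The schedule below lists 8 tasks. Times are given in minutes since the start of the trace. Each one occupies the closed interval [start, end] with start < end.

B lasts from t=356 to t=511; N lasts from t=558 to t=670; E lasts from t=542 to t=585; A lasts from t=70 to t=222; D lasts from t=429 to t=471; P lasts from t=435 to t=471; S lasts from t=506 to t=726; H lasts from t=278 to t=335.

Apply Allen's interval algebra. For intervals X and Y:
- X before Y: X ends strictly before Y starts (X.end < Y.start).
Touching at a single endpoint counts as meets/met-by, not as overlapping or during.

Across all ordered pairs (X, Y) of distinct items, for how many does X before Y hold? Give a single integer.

21

Checking all 56 ordered pairs for relation 'before'; matching pairs in alphabetical order:
(A, B): A before B ✓
(A, D): A before D ✓
(A, E): A before E ✓
(A, H): A before H ✓
(A, N): A before N ✓
(A, P): A before P ✓
(A, S): A before S ✓
(B, E): B before E ✓
(B, N): B before N ✓
(D, E): D before E ✓
(D, N): D before N ✓
(D, S): D before S ✓
(H, B): H before B ✓
(H, D): H before D ✓
(H, E): H before E ✓
(H, N): H before N ✓
(H, P): H before P ✓
(H, S): H before S ✓
(P, E): P before E ✓
(P, N): P before N ✓
(P, S): P before S ✓
Count: 21.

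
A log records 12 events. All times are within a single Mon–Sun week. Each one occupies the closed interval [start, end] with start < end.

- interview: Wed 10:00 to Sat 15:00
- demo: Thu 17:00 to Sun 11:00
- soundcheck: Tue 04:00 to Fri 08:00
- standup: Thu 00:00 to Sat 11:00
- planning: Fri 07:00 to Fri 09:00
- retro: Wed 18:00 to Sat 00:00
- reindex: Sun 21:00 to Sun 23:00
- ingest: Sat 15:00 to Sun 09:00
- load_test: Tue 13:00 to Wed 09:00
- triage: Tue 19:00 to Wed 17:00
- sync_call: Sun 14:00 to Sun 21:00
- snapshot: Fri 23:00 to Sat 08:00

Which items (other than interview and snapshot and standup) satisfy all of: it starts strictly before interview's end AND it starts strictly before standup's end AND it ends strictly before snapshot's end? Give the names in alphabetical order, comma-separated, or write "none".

load_test, planning, retro, soundcheck, triage

Conditions: its start is strictly before interview's end (X.start < Sat 15:00) AND its start is strictly before standup's end (X.start < Sat 11:00) AND its end is strictly before snapshot's end (X.end < Sat 08:00).
demo: start Thu 17:00 < Sat 15:00? ✓; start Thu 17:00 < Sat 11:00? ✓; end Sun 11:00 < Sat 08:00? ✗ → no.
ingest: start Sat 15:00 < Sat 15:00? ✗; start Sat 15:00 < Sat 11:00? ✗; end Sun 09:00 < Sat 08:00? ✗ → no.
load_test: start Tue 13:00 < Sat 15:00? ✓; start Tue 13:00 < Sat 11:00? ✓; end Wed 09:00 < Sat 08:00? ✓ → yes.
planning: start Fri 07:00 < Sat 15:00? ✓; start Fri 07:00 < Sat 11:00? ✓; end Fri 09:00 < Sat 08:00? ✓ → yes.
reindex: start Sun 21:00 < Sat 15:00? ✗; start Sun 21:00 < Sat 11:00? ✗; end Sun 23:00 < Sat 08:00? ✗ → no.
retro: start Wed 18:00 < Sat 15:00? ✓; start Wed 18:00 < Sat 11:00? ✓; end Sat 00:00 < Sat 08:00? ✓ → yes.
soundcheck: start Tue 04:00 < Sat 15:00? ✓; start Tue 04:00 < Sat 11:00? ✓; end Fri 08:00 < Sat 08:00? ✓ → yes.
sync_call: start Sun 14:00 < Sat 15:00? ✗; start Sun 14:00 < Sat 11:00? ✗; end Sun 21:00 < Sat 08:00? ✗ → no.
triage: start Tue 19:00 < Sat 15:00? ✓; start Tue 19:00 < Sat 11:00? ✓; end Wed 17:00 < Sat 08:00? ✓ → yes.
Result: load_test, planning, retro, soundcheck, triage.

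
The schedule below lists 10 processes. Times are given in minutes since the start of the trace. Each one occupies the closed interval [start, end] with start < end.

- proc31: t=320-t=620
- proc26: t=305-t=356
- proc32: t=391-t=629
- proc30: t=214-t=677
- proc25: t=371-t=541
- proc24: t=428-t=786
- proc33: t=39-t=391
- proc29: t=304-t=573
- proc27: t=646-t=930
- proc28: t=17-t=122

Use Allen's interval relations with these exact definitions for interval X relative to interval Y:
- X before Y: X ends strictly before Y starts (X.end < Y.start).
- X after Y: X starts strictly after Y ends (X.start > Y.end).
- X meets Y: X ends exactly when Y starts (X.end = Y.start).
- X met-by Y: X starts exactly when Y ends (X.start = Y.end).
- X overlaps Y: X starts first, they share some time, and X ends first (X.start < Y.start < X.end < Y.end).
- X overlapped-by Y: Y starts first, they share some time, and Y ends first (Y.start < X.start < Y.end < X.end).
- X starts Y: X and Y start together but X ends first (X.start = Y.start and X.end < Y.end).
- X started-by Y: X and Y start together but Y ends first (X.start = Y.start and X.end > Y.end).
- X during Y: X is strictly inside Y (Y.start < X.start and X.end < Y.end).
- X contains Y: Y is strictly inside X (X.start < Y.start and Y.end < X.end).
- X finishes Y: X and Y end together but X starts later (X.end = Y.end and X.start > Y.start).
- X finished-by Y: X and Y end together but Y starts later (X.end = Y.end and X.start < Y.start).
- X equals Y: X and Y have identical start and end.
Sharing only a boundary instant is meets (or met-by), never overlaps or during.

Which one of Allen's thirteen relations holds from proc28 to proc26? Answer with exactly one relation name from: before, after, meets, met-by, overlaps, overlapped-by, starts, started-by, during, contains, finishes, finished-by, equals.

before

proc28 = [t=17, t=122]; proc26 = [t=305, t=356].
Compare endpoints: proc28.start < proc26.start, proc28.start < proc26.end, proc28.end < proc26.start, proc28.end < proc26.end.
That pattern is 'before'.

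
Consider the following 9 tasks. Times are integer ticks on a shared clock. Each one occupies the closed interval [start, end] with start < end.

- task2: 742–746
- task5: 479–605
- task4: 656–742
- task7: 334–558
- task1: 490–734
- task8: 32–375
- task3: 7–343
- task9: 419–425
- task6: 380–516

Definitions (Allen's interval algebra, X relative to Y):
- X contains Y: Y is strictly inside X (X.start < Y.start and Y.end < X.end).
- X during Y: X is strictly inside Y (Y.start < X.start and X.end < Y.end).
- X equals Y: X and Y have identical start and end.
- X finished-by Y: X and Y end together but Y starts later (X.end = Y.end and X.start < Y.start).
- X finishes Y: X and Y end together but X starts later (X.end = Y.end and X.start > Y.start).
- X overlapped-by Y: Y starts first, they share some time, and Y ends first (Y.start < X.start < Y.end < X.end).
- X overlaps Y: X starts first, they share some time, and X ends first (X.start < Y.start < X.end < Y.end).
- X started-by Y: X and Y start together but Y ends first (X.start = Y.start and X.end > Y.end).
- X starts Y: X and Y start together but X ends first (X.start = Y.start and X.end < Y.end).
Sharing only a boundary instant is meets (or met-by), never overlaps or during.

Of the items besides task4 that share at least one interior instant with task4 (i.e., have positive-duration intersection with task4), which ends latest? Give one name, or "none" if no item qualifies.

Target task4 = [656, 742].
task1 [490, 734] → overlaps → candidate.
task2 [742, 746] → met-by → excluded.
task3 [7, 343] → before → excluded.
task5 [479, 605] → before → excluded.
task6 [380, 516] → before → excluded.
task7 [334, 558] → before → excluded.
task8 [32, 375] → before → excluded.
task9 [419, 425] → before → excluded.
Among candidates, latest end is 734 → task1.

task1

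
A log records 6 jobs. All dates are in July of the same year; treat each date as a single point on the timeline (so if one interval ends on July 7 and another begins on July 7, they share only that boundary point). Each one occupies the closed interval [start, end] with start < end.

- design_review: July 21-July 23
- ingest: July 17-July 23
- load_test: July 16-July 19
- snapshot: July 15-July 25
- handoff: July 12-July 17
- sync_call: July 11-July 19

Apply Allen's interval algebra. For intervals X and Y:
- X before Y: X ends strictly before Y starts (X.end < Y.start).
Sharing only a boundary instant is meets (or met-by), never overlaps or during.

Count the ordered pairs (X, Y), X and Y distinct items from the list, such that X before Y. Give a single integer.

3

Checking all 30 ordered pairs for relation 'before'; matching pairs in alphabetical order:
(handoff, design_review): handoff before design_review ✓
(load_test, design_review): load_test before design_review ✓
(sync_call, design_review): sync_call before design_review ✓
Count: 3.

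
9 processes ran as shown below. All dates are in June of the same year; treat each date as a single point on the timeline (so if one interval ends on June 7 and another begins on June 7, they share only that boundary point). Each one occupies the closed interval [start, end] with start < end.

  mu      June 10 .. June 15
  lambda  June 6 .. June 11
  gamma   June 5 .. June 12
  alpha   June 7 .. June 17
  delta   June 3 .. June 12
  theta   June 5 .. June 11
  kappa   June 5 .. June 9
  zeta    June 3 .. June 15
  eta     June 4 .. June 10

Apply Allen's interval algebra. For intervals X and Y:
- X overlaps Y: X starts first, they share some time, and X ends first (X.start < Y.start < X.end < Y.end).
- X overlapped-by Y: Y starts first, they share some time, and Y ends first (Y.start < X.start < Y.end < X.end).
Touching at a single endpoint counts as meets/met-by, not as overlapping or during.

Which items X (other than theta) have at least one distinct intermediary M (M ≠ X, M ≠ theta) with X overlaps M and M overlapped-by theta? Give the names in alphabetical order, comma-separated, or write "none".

delta, eta, gamma, kappa, lambda, zeta

Target theta = [June 5, June 11].
Intermediaries M with M overlapped-by theta: alpha, mu.
Via alpha — items with X overlaps alpha: delta, eta, gamma, kappa, lambda, zeta.
Via mu — items with X overlaps mu: delta, gamma, lambda.
Union: delta, eta, gamma, kappa, lambda, zeta.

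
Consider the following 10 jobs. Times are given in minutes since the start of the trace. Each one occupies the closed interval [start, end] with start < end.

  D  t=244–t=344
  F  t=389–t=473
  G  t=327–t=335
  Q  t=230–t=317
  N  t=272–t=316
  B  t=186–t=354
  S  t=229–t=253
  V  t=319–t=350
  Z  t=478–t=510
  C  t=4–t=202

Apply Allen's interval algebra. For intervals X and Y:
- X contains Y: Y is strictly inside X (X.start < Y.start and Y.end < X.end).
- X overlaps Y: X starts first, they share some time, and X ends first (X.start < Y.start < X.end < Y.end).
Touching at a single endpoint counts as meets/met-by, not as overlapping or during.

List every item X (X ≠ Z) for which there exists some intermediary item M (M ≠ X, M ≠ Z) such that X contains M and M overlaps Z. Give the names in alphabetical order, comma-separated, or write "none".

Target Z = [t=478, t=510].
Intermediaries M with M overlaps Z: none.
Union: none.

none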